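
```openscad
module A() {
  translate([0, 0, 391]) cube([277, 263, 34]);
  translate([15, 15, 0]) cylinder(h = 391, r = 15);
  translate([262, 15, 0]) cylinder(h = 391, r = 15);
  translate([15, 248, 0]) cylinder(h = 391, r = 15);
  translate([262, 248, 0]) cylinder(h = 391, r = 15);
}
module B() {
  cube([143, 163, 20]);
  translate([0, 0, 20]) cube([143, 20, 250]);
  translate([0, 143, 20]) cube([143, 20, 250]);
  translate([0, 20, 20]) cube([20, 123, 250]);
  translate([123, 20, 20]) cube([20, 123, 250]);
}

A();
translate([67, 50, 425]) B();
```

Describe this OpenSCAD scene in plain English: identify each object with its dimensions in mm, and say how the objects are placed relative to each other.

A is a four-legged stool. The seat is a 277×263×34 mm slab whose top surface is at z = 425 mm; four round legs, each 30 mm in diameter, run from the floor (z = 0) to the underside of the seat, each leg's axis is inset half a diameter from the nearest pair of seat edges (so the leg's bounding box is flush with the corner).

B is an open-topped rectangular box: outside dimensions 143×163×270 mm, with a uniform wall and base thickness of 20 mm. The base is a full 143×163 slab on the floor; four walls sit on top of the base. The front and back walls (the −y and +y sides) span the full width; the two side walls fit between them.

The open box is on top of the stool, centred.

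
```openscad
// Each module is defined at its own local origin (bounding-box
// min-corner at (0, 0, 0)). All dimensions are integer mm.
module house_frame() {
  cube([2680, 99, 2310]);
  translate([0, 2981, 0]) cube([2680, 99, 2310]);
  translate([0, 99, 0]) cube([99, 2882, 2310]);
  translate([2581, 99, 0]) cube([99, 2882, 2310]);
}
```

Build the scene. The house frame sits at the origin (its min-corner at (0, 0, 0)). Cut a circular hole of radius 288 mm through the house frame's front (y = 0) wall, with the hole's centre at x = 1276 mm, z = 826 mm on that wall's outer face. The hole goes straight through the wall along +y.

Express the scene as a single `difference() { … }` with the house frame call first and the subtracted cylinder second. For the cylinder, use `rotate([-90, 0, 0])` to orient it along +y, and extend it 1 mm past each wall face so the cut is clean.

difference() {
  house_frame();
  translate([1276, -1, 826]) rotate([-90, 0, 0]) cylinder(h = 101, r = 288);
}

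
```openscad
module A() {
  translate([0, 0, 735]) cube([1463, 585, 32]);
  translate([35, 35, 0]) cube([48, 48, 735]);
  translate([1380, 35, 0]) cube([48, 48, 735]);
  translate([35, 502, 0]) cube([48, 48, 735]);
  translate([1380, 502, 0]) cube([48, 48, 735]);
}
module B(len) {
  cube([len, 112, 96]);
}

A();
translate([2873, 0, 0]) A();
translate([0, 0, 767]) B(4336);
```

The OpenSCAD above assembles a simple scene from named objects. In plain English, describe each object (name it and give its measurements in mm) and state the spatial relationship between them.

A is a rectangular dining table. The top is 1463×585×32 mm with its upper surface at z = 767 mm. It stands on four 48×48 mm square legs, each inset 35 mm from the nearest pair of top edges, running from the floor to the underside of the top.

B is a rectangular beam 4336 mm long (x), 112 mm deep (y), 96 mm thick (z).

The beam spans the tops of two tables placed 1410 mm apart, resting at z = 767 mm.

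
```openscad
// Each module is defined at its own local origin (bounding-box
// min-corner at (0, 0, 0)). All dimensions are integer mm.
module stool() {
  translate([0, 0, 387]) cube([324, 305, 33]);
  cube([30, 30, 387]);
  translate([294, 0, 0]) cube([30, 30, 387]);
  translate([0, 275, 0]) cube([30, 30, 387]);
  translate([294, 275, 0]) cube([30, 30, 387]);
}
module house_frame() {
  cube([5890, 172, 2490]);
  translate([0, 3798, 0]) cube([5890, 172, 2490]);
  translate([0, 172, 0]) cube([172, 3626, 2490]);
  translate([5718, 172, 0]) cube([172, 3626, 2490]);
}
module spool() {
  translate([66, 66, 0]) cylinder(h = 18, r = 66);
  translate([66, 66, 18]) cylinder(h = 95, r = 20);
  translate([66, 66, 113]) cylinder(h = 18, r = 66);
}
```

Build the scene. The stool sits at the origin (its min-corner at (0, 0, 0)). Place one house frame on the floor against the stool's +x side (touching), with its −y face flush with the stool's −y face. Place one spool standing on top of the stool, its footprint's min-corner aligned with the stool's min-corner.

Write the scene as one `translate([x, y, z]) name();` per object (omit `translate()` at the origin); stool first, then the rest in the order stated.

stool();
translate([324, 0, 0]) house_frame();
translate([0, 0, 420]) spool();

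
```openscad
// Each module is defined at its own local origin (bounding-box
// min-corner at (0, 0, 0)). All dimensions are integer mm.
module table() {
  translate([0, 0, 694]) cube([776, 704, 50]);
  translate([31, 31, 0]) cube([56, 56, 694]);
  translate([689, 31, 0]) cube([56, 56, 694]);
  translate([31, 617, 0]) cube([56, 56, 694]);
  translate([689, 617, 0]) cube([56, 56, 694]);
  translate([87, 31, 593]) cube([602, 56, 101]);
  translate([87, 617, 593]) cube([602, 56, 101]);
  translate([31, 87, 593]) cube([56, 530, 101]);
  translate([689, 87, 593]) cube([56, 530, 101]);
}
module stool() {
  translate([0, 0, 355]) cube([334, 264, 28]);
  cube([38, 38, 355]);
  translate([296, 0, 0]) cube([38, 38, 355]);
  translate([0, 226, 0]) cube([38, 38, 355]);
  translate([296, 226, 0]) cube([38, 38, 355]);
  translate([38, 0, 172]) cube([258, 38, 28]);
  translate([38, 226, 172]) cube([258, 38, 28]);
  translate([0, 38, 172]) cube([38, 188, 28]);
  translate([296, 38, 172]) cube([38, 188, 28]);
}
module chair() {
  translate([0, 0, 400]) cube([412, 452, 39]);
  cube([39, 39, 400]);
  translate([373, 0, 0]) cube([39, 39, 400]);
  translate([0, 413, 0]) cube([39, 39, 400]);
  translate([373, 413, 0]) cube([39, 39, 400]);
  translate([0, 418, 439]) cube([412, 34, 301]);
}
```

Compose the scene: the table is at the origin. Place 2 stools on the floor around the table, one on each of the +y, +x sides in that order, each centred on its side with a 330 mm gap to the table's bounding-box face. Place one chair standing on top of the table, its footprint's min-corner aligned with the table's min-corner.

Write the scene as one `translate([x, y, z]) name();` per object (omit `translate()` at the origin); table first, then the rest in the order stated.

table();
translate([221, 1034, 0]) stool();
translate([1106, 220, 0]) stool();
translate([0, 0, 744]) chair();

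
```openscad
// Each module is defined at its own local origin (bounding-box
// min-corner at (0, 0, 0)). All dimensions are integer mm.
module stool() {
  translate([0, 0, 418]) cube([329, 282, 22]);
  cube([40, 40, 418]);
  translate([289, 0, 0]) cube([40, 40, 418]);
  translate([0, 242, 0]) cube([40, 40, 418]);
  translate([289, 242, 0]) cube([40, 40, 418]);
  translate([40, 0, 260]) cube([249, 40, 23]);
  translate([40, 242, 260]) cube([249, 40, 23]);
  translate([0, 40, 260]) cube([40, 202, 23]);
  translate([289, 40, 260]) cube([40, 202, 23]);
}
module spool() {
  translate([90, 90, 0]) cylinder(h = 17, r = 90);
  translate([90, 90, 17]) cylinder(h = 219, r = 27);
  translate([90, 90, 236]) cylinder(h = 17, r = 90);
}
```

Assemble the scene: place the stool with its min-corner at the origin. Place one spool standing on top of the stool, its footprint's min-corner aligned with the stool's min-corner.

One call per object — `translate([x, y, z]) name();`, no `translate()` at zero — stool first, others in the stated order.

stool();
translate([0, 0, 440]) spool();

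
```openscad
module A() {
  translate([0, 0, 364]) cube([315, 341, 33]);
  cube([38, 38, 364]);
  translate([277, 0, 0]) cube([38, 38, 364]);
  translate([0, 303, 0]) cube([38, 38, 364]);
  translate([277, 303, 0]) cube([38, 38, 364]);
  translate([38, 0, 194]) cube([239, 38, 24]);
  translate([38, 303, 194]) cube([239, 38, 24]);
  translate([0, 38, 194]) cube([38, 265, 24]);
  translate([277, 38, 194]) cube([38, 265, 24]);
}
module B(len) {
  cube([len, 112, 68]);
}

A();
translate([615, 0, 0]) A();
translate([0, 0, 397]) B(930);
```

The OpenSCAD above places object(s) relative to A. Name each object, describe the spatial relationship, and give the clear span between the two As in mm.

Second stool starts at x = 615; first ends at x = 315; clear span = 615 − 315 = 300 mm.

A is a stool. B is a beam. A beam spans the tops of two stools. The clear span between the two stools is 300 mm.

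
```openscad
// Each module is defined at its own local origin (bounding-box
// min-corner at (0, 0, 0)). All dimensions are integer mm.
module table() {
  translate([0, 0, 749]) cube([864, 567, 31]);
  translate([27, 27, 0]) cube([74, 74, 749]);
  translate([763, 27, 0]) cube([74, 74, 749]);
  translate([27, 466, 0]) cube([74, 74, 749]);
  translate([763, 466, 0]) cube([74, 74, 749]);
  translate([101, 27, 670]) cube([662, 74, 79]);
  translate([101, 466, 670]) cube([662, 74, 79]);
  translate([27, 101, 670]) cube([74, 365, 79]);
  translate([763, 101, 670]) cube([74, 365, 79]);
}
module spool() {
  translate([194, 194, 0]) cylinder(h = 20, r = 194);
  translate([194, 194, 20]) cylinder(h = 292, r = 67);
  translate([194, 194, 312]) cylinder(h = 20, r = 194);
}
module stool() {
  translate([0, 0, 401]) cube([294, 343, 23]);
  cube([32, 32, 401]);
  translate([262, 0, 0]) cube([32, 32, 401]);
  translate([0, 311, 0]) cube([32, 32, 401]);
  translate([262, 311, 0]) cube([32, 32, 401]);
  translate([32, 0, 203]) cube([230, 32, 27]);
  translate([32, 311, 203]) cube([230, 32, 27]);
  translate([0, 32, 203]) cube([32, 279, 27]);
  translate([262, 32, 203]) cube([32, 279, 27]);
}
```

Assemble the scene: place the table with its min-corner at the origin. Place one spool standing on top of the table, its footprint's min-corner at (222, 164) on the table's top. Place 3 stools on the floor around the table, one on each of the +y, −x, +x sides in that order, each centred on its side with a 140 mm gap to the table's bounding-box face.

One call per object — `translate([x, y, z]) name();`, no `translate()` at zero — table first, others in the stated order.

table();
translate([222, 164, 780]) spool();
translate([285, 707, 0]) stool();
translate([-434, 112, 0]) stool();
translate([1004, 112, 0]) stool();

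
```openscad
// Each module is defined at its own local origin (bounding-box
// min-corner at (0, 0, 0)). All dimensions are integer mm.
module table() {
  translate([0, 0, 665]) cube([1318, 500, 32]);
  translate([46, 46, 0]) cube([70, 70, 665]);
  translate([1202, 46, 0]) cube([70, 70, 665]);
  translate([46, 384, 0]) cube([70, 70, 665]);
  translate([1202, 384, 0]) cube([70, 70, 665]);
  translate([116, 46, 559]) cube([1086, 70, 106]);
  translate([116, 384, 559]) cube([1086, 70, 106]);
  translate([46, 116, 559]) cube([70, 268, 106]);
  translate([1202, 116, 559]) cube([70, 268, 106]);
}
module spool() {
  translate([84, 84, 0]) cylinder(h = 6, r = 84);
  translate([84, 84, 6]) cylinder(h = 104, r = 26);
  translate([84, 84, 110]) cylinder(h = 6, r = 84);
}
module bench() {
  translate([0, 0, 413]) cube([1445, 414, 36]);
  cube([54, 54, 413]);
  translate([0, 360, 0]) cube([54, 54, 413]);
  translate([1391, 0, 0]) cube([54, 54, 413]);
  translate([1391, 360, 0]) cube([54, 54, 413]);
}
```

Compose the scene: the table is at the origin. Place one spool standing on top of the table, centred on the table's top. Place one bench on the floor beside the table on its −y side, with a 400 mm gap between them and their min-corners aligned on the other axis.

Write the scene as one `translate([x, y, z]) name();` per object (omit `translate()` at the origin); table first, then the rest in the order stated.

table();
translate([575, 166, 697]) spool();
translate([0, -814, 0]) bench();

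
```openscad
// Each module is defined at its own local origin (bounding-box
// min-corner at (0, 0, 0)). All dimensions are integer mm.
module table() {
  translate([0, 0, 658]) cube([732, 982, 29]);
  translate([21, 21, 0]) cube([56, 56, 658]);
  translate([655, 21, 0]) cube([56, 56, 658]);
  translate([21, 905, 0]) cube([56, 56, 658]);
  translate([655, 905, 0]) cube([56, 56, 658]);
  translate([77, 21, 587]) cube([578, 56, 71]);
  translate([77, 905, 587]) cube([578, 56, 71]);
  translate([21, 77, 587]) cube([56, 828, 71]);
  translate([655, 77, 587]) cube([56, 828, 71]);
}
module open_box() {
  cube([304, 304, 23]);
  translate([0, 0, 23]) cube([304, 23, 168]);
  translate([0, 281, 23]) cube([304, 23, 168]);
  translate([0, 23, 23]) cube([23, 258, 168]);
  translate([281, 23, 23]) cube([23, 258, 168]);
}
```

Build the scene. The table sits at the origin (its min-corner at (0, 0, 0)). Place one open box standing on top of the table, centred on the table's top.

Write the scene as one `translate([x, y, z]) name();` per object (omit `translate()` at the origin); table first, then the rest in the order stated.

table();
translate([214, 339, 687]) open_box();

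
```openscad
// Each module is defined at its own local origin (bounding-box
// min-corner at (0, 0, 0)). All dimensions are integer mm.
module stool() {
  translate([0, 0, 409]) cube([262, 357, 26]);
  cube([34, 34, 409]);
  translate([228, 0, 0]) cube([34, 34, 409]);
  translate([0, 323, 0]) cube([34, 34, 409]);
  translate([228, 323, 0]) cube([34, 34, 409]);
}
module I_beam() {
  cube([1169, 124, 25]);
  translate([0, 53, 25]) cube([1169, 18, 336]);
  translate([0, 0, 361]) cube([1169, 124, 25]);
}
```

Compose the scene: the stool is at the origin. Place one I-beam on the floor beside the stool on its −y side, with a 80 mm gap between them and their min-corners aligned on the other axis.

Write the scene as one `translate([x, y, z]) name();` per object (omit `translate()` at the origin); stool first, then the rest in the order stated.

stool();
translate([0, -204, 0]) I_beam();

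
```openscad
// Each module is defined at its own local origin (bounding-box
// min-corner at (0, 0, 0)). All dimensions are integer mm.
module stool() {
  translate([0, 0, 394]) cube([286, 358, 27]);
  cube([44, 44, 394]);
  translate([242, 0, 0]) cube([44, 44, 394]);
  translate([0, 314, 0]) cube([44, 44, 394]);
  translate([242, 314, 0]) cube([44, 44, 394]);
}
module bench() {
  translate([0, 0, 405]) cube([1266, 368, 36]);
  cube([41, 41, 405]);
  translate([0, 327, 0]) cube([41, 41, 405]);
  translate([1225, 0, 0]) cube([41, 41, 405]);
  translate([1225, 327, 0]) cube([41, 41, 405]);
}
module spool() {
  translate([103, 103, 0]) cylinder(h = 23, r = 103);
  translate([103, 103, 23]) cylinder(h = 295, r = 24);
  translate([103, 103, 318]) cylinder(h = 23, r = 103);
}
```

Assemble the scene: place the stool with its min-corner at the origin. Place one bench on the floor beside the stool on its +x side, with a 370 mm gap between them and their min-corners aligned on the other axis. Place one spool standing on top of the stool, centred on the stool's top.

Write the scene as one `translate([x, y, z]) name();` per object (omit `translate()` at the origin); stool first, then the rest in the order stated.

stool();
translate([656, 0, 0]) bench();
translate([40, 76, 421]) spool();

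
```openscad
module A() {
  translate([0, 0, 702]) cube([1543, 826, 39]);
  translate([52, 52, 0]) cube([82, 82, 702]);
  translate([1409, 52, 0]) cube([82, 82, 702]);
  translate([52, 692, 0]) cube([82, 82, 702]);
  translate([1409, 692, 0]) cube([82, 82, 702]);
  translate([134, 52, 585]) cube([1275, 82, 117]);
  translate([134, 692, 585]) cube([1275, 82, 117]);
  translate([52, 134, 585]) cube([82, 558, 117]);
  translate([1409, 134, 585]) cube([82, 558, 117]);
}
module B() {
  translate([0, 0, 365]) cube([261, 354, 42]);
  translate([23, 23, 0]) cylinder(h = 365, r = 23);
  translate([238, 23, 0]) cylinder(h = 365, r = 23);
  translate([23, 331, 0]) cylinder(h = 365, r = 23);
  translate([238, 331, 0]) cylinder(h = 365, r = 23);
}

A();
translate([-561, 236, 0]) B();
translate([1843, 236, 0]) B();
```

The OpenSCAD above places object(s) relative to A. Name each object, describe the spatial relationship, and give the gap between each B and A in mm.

Each stool's nearest face is 300 mm from the table's bounding box.

A is a table. B is a stool. Two stools sit around the table at the −x, +x sides. The gap between each stool and the table is 300 mm.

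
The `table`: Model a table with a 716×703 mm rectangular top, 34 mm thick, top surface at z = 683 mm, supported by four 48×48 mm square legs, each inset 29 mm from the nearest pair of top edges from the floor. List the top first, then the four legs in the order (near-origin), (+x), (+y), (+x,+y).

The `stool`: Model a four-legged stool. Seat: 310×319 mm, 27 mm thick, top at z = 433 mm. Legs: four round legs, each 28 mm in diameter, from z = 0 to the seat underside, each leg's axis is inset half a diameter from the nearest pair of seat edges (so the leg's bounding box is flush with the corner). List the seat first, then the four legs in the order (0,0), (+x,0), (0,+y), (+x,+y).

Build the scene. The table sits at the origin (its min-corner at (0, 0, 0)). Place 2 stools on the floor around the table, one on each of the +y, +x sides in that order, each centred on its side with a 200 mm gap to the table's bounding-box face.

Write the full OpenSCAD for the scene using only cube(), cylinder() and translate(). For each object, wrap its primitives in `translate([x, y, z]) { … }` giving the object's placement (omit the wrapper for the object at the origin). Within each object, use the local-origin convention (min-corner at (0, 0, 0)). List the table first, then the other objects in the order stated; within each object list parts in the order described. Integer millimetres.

translate([0, 0, 649]) cube([716, 703, 34]);
translate([29, 29, 0]) cube([48, 48, 649]);
translate([639, 29, 0]) cube([48, 48, 649]);
translate([29, 626, 0]) cube([48, 48, 649]);
translate([639, 626, 0]) cube([48, 48, 649]);
translate([203, 903, 0]) {
  translate([0, 0, 406]) cube([310, 319, 27]);
  translate([14, 14, 0]) cylinder(h = 406, r = 14);
  translate([296, 14, 0]) cylinder(h = 406, r = 14);
  translate([14, 305, 0]) cylinder(h = 406, r = 14);
  translate([296, 305, 0]) cylinder(h = 406, r = 14);
}
translate([916, 192, 0]) {
  translate([0, 0, 406]) cube([310, 319, 27]);
  translate([14, 14, 0]) cylinder(h = 406, r = 14);
  translate([296, 14, 0]) cylinder(h = 406, r = 14);
  translate([14, 305, 0]) cylinder(h = 406, r = 14);
  translate([296, 305, 0]) cylinder(h = 406, r = 14);
}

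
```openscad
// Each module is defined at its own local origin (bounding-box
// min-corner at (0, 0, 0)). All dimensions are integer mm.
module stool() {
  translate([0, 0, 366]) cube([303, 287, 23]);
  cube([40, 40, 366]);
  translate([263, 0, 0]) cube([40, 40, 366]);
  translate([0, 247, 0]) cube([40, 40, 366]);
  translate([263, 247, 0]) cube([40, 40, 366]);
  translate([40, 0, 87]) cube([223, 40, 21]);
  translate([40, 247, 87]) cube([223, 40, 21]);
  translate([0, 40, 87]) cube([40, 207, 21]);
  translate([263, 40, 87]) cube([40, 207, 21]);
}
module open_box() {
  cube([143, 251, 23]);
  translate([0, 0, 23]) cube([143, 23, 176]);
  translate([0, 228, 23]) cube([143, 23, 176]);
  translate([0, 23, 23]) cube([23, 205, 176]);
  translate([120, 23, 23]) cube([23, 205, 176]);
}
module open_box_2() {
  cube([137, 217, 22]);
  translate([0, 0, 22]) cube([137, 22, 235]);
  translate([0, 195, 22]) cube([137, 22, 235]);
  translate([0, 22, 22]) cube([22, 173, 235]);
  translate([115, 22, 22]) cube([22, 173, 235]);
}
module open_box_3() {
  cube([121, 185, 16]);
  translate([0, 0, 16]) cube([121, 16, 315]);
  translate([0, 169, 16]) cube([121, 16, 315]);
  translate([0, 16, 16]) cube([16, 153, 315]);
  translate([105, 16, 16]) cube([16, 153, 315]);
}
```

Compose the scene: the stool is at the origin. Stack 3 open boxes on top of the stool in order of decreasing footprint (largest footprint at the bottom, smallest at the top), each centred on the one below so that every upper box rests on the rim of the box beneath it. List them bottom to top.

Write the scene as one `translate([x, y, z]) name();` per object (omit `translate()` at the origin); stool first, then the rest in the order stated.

stool();
translate([80, 18, 389]) open_box();
translate([83, 35, 588]) open_box_2();
translate([91, 51, 845]) open_box_3();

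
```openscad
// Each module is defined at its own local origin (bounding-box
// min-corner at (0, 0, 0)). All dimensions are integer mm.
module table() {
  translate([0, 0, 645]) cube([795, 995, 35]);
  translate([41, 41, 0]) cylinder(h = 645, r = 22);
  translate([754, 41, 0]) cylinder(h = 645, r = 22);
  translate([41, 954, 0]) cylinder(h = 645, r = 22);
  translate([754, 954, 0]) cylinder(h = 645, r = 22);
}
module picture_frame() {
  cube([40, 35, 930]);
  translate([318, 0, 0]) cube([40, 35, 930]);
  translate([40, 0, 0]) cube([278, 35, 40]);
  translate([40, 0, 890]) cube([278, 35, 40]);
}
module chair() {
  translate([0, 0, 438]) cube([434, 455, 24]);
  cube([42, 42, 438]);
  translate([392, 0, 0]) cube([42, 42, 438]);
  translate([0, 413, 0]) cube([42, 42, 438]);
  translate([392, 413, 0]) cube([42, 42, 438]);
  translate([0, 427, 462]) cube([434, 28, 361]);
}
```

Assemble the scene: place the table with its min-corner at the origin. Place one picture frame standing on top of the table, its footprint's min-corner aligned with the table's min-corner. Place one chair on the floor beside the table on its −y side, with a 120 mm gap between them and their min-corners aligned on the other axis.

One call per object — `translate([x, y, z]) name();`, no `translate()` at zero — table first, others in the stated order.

table();
translate([0, 0, 680]) picture_frame();
translate([0, -575, 0]) chair();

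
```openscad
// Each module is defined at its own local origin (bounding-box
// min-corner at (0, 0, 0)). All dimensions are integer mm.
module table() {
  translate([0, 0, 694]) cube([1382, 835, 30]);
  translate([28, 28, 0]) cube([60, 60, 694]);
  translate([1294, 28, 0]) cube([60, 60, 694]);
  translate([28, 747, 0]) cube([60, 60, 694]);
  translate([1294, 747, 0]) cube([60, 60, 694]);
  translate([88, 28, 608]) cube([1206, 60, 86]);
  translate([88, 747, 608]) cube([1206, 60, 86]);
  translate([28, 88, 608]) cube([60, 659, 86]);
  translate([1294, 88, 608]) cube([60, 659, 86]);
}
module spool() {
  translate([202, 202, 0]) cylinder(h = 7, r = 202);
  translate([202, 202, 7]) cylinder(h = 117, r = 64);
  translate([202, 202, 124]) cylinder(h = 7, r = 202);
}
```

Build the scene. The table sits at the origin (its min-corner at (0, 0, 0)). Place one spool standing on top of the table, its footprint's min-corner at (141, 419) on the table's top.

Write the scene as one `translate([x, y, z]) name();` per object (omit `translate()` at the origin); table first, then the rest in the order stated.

table();
translate([141, 419, 724]) spool();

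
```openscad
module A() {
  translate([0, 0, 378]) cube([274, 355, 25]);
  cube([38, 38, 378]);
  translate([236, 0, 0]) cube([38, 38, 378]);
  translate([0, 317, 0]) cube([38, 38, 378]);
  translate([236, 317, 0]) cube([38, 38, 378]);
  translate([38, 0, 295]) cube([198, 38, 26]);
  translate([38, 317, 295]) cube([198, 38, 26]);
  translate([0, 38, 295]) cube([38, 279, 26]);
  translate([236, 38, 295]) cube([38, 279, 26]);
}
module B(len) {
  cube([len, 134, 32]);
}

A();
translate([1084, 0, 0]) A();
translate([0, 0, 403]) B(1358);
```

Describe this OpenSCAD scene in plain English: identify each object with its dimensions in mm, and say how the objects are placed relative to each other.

A is a simple wooden stool: a rectangular seat 274 mm (x) by 355 mm (y), 25 mm thick, top face at z = 403 mm, on four square legs, each 38×38 mm in cross-section. The legs rest on z = 0, each flush with a corner of the seat. Four stretchers, 38 mm wide and 26 mm tall, connect adjacent legs with their undersides at z = 295 mm, each running between the inner faces of the legs it joins and aligned with the legs' outer faces on the other axis.

B is a rectangular beam 1358 mm long (x), 134 mm deep (y), 32 mm thick (z).

The beam spans the tops of two stools placed 810 mm apart, resting at z = 403 mm.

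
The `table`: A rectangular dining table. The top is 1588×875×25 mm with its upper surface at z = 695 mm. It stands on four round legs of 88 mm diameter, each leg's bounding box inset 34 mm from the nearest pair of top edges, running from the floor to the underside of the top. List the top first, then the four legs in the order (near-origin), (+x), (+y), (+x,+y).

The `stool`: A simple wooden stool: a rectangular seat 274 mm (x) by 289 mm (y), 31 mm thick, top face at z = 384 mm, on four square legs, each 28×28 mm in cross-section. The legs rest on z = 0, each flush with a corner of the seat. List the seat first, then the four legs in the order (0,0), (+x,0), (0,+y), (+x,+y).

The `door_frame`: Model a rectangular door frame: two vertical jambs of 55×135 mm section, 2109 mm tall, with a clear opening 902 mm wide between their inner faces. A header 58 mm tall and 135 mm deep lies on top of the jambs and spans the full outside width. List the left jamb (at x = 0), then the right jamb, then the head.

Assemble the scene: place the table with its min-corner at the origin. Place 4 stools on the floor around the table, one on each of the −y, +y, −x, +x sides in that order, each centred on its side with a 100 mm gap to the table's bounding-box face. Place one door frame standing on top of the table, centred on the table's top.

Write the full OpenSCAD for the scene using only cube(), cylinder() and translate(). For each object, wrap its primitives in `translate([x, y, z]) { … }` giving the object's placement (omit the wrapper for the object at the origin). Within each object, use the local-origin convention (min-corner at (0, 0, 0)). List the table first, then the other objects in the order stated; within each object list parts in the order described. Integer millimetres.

translate([0, 0, 670]) cube([1588, 875, 25]);
translate([78, 78, 0]) cylinder(h = 670, r = 44);
translate([1510, 78, 0]) cylinder(h = 670, r = 44);
translate([78, 797, 0]) cylinder(h = 670, r = 44);
translate([1510, 797, 0]) cylinder(h = 670, r = 44);
translate([657, -389, 0]) {
  translate([0, 0, 353]) cube([274, 289, 31]);
  cube([28, 28, 353]);
  translate([246, 0, 0]) cube([28, 28, 353]);
  translate([0, 261, 0]) cube([28, 28, 353]);
  translate([246, 261, 0]) cube([28, 28, 353]);
}
translate([657, 975, 0]) {
  translate([0, 0, 353]) cube([274, 289, 31]);
  cube([28, 28, 353]);
  translate([246, 0, 0]) cube([28, 28, 353]);
  translate([0, 261, 0]) cube([28, 28, 353]);
  translate([246, 261, 0]) cube([28, 28, 353]);
}
translate([-374, 293, 0]) {
  translate([0, 0, 353]) cube([274, 289, 31]);
  cube([28, 28, 353]);
  translate([246, 0, 0]) cube([28, 28, 353]);
  translate([0, 261, 0]) cube([28, 28, 353]);
  translate([246, 261, 0]) cube([28, 28, 353]);
}
translate([1688, 293, 0]) {
  translate([0, 0, 353]) cube([274, 289, 31]);
  cube([28, 28, 353]);
  translate([246, 0, 0]) cube([28, 28, 353]);
  translate([0, 261, 0]) cube([28, 28, 353]);
  translate([246, 261, 0]) cube([28, 28, 353]);
}
translate([288, 370, 695]) {
  cube([55, 135, 2109]);
  translate([957, 0, 0]) cube([55, 135, 2109]);
  translate([0, 0, 2109]) cube([1012, 135, 58]);
}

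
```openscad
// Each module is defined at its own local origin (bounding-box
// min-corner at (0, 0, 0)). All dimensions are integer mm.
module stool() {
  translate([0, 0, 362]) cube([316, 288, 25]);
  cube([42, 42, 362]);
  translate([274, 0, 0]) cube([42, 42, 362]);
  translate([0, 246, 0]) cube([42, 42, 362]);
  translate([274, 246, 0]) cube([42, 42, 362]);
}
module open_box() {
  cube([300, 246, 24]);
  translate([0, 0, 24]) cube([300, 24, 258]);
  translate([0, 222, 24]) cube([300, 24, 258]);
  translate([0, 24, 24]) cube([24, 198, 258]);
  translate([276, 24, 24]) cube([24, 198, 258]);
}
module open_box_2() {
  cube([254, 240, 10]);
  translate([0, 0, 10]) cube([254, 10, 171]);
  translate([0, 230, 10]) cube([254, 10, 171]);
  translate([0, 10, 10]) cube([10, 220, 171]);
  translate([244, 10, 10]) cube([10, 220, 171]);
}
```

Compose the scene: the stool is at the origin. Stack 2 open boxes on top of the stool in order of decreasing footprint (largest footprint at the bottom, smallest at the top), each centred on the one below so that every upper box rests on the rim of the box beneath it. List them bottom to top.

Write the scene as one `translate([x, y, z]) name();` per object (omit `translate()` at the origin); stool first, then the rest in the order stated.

stool();
translate([8, 21, 387]) open_box();
translate([31, 24, 669]) open_box_2();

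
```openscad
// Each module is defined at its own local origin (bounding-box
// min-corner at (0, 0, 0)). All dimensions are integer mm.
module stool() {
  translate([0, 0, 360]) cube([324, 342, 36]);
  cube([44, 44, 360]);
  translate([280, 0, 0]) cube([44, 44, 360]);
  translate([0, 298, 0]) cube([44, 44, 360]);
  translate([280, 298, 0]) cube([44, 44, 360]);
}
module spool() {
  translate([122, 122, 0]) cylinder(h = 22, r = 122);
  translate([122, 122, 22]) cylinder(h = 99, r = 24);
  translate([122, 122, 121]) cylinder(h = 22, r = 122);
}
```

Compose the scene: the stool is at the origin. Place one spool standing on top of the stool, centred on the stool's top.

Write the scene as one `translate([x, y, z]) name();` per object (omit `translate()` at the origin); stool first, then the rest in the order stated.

stool();
translate([40, 49, 396]) spool();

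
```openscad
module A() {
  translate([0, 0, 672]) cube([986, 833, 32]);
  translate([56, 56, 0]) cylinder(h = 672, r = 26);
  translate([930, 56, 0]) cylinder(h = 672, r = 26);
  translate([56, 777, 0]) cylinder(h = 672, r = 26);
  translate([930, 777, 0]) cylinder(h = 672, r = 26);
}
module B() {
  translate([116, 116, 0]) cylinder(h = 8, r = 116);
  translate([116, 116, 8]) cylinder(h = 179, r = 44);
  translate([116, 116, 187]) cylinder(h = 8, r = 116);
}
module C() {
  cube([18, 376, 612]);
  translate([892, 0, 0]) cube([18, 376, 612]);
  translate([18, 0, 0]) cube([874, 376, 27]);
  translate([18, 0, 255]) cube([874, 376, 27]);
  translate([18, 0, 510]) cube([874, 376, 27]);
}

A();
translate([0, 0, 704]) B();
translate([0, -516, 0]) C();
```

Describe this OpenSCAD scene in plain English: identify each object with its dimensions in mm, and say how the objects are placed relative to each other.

A is a table with a 986×833 mm rectangular top, 32 mm thick, top surface at z = 704 mm, supported by four round legs of 52 mm diameter, each leg's bounding box inset 30 mm from the nearest pair of top edges, running from the floor.

B is a spool: two coaxial disc flanges of radius 116 mm and thickness 8 mm, joined by a core cylinder of radius 44 mm and height 179 mm. The lower flange rests on z = 0 and the three cylinders share a vertical axis.

C is a bookshelf 910 mm wide overall, 376 mm deep and 612 mm tall. The two sides are 18 mm thick vertical panels. 3 horizontal shelves of 27 mm thickness span between the inner faces of the sides; the lowest shelf sits on the floor and shelves are stacked with a clear vertical gap of 228 mm between each pair.

The spool is on top of the table. The bookshelf is on the floor beside the table on its −y side.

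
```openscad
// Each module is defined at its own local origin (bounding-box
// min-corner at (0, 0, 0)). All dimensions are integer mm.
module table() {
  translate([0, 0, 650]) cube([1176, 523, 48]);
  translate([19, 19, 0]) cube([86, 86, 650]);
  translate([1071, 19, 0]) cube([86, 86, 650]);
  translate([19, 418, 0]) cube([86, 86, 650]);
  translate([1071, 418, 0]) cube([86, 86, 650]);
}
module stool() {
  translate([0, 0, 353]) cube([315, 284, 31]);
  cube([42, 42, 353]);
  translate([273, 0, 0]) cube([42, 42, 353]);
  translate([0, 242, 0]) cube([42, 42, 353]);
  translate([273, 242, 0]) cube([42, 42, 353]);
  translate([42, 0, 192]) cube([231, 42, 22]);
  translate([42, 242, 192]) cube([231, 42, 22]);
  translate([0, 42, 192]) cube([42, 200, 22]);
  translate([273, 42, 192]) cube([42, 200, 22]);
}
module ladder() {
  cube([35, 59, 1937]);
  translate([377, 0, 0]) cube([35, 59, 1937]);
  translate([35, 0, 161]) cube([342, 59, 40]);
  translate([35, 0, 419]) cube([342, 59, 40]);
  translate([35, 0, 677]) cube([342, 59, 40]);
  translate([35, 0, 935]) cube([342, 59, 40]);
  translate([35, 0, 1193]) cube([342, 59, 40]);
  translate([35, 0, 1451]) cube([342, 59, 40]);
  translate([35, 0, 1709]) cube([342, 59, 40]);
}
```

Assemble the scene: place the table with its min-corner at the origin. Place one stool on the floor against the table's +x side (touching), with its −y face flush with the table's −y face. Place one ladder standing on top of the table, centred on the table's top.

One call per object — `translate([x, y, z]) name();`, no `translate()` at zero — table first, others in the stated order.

table();
translate([1176, 0, 0]) stool();
translate([382, 232, 698]) ladder();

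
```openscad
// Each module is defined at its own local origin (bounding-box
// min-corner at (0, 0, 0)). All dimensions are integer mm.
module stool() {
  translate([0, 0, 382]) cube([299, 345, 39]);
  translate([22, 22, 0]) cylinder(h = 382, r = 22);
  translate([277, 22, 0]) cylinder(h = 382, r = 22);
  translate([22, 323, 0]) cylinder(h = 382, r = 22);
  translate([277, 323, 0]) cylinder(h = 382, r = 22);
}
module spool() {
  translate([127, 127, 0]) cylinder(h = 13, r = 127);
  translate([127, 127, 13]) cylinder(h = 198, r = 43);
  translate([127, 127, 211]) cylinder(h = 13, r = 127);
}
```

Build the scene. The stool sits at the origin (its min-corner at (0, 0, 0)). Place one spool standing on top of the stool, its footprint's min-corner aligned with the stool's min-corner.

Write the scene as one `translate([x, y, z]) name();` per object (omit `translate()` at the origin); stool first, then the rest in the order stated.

stool();
translate([0, 0, 421]) spool();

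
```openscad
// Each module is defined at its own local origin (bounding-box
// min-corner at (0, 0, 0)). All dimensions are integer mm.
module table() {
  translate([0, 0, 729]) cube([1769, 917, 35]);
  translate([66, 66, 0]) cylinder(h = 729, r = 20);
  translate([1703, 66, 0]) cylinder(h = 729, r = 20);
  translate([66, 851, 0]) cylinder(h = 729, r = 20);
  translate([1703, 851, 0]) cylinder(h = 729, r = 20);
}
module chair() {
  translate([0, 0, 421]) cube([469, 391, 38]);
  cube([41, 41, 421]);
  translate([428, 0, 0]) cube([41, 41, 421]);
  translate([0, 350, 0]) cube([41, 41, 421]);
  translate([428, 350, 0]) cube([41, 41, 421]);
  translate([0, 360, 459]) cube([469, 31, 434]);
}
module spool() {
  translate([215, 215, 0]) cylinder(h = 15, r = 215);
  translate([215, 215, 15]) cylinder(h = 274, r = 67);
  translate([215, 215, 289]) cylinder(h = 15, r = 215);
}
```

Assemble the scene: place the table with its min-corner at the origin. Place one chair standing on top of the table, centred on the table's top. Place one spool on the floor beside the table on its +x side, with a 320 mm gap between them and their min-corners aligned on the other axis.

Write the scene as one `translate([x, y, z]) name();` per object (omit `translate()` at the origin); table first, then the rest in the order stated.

table();
translate([650, 263, 764]) chair();
translate([2089, 0, 0]) spool();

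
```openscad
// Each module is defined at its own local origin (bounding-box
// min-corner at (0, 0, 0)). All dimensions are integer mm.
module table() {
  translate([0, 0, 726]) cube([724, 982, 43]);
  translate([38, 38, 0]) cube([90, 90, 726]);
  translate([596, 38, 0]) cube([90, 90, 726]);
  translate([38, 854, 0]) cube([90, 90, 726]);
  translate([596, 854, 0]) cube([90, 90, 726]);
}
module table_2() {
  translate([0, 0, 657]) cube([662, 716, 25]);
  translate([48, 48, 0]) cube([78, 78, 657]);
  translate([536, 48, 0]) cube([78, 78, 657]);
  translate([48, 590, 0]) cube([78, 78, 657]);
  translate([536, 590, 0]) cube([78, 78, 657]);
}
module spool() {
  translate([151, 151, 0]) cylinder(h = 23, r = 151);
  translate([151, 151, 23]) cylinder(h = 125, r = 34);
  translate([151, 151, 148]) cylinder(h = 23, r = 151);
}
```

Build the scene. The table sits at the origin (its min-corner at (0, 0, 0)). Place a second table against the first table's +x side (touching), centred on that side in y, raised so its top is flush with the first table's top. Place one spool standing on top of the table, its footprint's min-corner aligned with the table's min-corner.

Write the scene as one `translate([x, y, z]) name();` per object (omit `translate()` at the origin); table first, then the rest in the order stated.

table();
translate([724, 133, 87]) table_2();
translate([0, 0, 769]) spool();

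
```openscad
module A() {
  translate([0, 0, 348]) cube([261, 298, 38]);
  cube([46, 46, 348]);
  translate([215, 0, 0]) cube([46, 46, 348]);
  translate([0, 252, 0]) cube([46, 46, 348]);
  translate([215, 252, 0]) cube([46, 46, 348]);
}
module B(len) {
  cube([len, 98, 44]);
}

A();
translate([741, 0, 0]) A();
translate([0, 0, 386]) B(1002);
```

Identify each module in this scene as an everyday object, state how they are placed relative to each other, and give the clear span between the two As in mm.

A is a stool. B is a beam. A beam spans the tops of two stools. The clear span between the two stools is 480 mm.

Second stool starts at x = 741; first ends at x = 261; clear span = 741 − 261 = 480 mm.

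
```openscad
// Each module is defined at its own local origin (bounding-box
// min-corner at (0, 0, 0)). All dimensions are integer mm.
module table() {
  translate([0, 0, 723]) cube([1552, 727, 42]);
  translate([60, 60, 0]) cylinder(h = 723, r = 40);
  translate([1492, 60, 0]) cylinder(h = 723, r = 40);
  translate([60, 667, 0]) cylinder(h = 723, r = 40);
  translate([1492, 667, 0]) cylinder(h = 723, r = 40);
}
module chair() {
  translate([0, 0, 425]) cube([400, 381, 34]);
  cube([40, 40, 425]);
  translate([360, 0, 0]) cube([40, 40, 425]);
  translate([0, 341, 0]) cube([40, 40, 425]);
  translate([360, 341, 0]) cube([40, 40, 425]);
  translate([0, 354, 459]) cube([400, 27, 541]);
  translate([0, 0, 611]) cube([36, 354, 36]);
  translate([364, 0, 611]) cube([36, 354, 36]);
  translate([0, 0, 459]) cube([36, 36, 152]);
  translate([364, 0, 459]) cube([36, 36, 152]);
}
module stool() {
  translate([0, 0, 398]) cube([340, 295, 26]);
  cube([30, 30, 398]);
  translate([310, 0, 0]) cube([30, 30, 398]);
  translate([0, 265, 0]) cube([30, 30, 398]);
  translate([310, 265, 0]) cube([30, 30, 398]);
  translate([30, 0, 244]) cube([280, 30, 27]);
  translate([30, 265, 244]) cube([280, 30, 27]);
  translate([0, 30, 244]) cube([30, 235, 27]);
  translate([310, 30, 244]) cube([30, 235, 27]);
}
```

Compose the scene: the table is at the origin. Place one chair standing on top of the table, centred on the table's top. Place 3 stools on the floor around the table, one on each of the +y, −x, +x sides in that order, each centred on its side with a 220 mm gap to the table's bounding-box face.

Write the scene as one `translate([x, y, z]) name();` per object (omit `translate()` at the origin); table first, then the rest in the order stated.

table();
translate([576, 173, 765]) chair();
translate([606, 947, 0]) stool();
translate([-560, 216, 0]) stool();
translate([1772, 216, 0]) stool();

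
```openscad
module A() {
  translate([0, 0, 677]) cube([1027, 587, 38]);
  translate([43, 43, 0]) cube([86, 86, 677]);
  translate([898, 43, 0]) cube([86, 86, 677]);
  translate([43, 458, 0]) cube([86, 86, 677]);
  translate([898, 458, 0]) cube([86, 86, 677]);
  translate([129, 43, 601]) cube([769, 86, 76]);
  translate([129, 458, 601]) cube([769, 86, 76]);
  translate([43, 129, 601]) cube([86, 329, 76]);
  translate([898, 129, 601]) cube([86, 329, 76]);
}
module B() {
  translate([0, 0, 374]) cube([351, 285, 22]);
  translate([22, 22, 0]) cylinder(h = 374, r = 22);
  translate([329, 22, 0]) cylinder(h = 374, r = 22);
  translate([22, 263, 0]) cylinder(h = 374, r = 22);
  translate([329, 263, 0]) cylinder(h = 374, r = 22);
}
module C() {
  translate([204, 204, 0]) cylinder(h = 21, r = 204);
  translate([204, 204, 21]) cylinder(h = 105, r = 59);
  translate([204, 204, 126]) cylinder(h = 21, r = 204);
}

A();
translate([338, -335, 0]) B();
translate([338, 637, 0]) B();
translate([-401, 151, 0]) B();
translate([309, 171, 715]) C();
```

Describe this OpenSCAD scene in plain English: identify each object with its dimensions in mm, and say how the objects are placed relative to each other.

A is a table: top 1027 mm (x) × 587 mm (y), 38 mm thick, upper face at z = 715 mm, on four 86×86 mm square legs, each inset 43 mm from the nearest pair of top edges, running from z = 0 to the bottom of the top. Four apron rails, 86 mm thick and 76 mm tall, run between adjacent legs with their top edges flush with the underside of the top and their outer faces flush with the legs' outer faces.

B is a four-legged stool. The seat is 351×285 mm, 22 mm thick, top at z = 396 mm. It stands on four round legs, each 44 mm in diameter, from z = 0 to the seat underside, each leg's axis is inset half a diameter from the nearest pair of seat edges (so the leg's bounding box is flush with the corner).

C is a spool: two coaxial disc flanges of radius 204 mm and thickness 21 mm, joined by a core cylinder of radius 59 mm and height 105 mm. The lower flange rests on z = 0 and the three cylinders share a vertical axis.

Three stools sit around the table at the −y, +y, −x sides. The spool is on top of the table.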